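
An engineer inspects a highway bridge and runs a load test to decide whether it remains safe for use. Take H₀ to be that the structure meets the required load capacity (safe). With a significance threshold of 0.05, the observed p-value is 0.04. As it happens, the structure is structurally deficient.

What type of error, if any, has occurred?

Since p = 0.04 < α = 0.05, H₀ is rejected.
H₀ is false (actually the structure is structurally deficient).
The decision matches the true state — no error.

No error (correct decision).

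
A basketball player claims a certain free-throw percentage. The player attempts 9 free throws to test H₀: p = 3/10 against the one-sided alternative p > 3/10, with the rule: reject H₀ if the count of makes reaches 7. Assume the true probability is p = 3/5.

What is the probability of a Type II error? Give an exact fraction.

1500416/1953125

A Type II error is failing to reject when Ha holds: with p = 3/5, β = P(X ≤ 6).
Adding the binomial probabilities P(X=0)+…+P(X=6) at p = 3/5 gives 1500416/1953125.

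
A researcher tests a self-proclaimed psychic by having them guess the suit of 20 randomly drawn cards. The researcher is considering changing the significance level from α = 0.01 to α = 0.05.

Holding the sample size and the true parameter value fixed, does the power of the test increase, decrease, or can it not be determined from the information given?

It increases.

Relaxing α lowers the evidence threshold; under Ha, outcomes that previously fell short now trigger rejection.
Since power = 1 − β and β decreases, power increases.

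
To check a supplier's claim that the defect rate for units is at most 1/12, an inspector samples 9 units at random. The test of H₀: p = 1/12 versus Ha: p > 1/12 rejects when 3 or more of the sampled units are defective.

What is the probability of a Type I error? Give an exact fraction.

668221/20155392

The significance level is the probability, assuming p = 1/12, of seeing 3 or more defectives in 9 draws.
Via the complement, α = 1 − Σ_{j=0}^{2} C(9,j)(1/12)^j(11/12)^{9-j} = 668221/20155392.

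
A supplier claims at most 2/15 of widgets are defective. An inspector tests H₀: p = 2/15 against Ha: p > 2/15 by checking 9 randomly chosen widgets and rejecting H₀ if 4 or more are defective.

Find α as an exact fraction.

α = P(reject H₀ | H₀ true) = P(S ≥ 4 | p = 2/15), S ~ Binomial(9, 2/15).
Via the complement, α = 1 − Σ_{j=0}^{3} C(9,j)(2/15)^j(13/15)^{9-j} = 876304928/38443359375.

876304928/38443359375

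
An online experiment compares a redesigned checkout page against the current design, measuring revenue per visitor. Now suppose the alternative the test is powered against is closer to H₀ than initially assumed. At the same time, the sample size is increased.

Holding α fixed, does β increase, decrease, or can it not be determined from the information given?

Cannot be determined from the information given.

The first change alone would make β increase; the second alone would make β decrease. Which effect dominates depends on the magnitudes, which are not given.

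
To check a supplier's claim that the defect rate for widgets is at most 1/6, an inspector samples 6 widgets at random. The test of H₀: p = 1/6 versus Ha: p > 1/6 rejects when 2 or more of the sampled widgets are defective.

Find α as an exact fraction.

12281/46656

The significance level is the probability, assuming p = 1/6, of seeing 2 or more defectives in 6 draws.
α = 1 − P(K ≤ 1) = 1 − 34375/46656 = 12281/46656.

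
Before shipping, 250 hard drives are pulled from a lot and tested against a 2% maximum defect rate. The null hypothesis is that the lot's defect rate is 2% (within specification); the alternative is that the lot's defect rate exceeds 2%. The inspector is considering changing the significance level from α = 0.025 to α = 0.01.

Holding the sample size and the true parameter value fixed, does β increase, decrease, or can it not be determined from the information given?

Tightening α shrinks the rejection region. When Ha holds, fewer sample outcomes clear the stricter threshold, so more fall in the acceptance region.

It increases.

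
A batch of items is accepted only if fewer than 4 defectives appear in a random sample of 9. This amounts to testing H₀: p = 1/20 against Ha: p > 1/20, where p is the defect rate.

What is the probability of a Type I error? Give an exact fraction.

82249561/128000000000

α = P(reject H₀ | H₀ true) = P(K ≥ 4 | p = 1/20), K ~ Binomial(9, 1/20).
Computing the lower-tail complement: 1 − 127917750439/128000000000 = 82249561/128000000000.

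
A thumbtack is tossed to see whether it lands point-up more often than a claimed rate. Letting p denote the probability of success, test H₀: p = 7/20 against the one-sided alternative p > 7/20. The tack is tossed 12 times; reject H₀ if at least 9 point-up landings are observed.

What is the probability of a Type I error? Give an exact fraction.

The Type I error probability is α = P(K ≥ 9) computed under H₀, where K ~ Binomial(12, 7/20).
Summing C(12,j)(7/20)^j(13/20)^{12−j} for j = 9,…,12 gives 4595509118767/819200000000000.

4595509118767/819200000000000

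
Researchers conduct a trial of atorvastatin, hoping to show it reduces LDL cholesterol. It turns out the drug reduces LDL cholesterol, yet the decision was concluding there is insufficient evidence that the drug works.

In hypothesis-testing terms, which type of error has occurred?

Type II error

The null hypothesis here is that the drug has no effect on LDL cholesterol.
'Concluding there is insufficient evidence that the drug works' corresponds to failing to reject H₀.
H₀ was not rejected but H₀ is false — a Type II error (false negative).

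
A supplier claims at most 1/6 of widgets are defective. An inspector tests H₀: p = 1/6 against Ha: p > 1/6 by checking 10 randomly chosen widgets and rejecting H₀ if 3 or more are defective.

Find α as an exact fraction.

566299/2519424

The significance level is the probability, assuming p = 1/6, of seeing 3 or more defectives in 10 draws.
Computing the lower-tail complement: 1 − 1953125/2519424 = 566299/2519424.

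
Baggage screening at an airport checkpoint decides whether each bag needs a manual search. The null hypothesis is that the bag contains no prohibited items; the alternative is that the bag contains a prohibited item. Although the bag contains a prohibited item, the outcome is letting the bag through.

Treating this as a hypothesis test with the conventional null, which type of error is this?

Type II error

'Letting the bag through' corresponds to failing to reject H₀.
H₀ was not rejected but H₀ is false — a Type II error (false negative).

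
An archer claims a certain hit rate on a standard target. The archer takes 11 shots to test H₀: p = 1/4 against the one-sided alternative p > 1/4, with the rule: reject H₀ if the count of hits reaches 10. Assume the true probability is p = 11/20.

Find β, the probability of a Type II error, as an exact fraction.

20194688329389/20480000000000

Under the alternative p = 11/20, Y ~ Binomial(11, 11/20); β is the probability the test does not reject, P(Y < 10).
Equivalently, β = 1 − P(Y ≥ 10) = 20194688329389/20480000000000.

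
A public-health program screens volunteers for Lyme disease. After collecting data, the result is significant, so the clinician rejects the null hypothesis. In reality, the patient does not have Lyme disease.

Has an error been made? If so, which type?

Type I error

The conventional null hypothesis here is that the patient does not have Lyme disease.
H₀ was rejected, but H₀ is actually true.
Rejecting a true null hypothesis is a Type I error (false positive).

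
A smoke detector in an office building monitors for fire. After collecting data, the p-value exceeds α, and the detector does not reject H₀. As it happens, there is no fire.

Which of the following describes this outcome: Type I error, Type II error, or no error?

The conventional null hypothesis here is that there is no fire.
The test retained a true H₀ — the decision matches the true state.

No error (correct decision).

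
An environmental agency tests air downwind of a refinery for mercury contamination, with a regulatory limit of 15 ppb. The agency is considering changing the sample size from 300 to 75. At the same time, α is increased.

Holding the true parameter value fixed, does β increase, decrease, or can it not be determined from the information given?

Cannot be determined from the information given.

The first change alone would make β increase; the second alone would make β decrease. Which effect dominates depends on the magnitudes, which are not given.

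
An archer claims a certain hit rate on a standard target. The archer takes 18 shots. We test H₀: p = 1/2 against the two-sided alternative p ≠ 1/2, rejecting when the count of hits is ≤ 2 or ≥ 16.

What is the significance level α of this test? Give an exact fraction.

43/32768

The significance level is the null-hypothesis probability of the rejection region {≤2} ∪ {≥16}.
By symmetry, α = 2·P(Y ≤ 2) = 2·(1 + 18 + 153)/262144 = 344/262144 = 43/32768.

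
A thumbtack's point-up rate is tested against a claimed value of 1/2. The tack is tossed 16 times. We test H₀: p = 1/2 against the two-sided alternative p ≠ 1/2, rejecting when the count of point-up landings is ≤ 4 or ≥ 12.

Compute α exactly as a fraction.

2517/32768

The significance level is the null-hypothesis probability of the rejection region {≤4} ∪ {≥12}.
Each tail has probability (1 + 16 + 120 + 560 + 1820)/65536; doubling gives α = 5034/65536 = 2517/32768.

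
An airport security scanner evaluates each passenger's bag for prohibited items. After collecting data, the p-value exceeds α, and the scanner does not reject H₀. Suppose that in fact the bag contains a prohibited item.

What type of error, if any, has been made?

Type II error

The conventional null hypothesis here is that the bag contains no prohibited items.
H₀ was not rejected, but H₀ is actually false.
Failing to reject a false null hypothesis is a Type II error (false negative).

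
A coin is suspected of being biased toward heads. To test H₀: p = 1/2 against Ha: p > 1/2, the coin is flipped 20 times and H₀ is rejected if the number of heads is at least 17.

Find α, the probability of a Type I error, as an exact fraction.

Under H₀, K ~ Binomial(20, 1/2), and α = P(K ≥ 17).
That's C(20,17) + C(20,18) + C(20,19) + C(20,20) over 2^20, i.e. (1140 + 190 + 20 + 1)/1048576 = 1351/1048576.

1351/1048576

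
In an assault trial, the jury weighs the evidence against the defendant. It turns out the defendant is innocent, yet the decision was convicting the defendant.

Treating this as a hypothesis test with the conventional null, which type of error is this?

Type I error

The null hypothesis here is that the defendant is innocent.
'Convicting the defendant' corresponds to rejecting H₀.
H₀ was rejected but H₀ is true — a Type I error (false positive).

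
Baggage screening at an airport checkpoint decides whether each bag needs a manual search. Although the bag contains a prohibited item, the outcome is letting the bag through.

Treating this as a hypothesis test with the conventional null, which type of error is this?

The null hypothesis here is that the bag contains no prohibited items.
'Letting the bag through' corresponds to failing to reject H₀.
H₀ was not rejected but H₀ is false — a Type II error (false negative).

Type II error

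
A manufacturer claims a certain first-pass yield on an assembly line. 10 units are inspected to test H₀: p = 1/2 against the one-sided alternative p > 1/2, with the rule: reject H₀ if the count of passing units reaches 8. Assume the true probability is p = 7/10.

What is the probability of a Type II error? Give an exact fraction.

771521517/1250000000

Under the alternative p = 7/10, S ~ Binomial(10, 7/10); β is the probability the test does not reject, P(S < 8).
Adding the binomial probabilities P(S=0)+…+P(S=7) at p = 7/10 gives 771521517/1250000000.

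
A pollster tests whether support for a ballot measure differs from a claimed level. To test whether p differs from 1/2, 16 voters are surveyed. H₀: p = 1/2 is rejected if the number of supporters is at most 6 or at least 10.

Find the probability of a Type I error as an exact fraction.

14893/32768

α = P(X ≤ 6 or X ≥ 10 | p = 1/2), X ~ Binomial(16, 1/2).
By symmetry, α = 2·P(X ≤ 6) = 2·(1 + 16 + 120 + 560 + 1820 + 4368 + 8008)/65536 = 29786/65536 = 14893/32768.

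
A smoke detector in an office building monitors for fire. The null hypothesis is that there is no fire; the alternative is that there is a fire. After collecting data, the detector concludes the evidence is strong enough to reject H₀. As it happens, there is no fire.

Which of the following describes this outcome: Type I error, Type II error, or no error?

Type I error

H₀ was rejected, but H₀ is actually true.
Rejecting a true null hypothesis is a Type I error (false positive).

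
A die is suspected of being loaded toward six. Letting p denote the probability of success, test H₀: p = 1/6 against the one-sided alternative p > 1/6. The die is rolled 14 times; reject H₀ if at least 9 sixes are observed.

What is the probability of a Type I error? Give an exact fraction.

α = P(reject H₀ | H₀ true) = P(K ≥ 9 | p = 1/6), with K ~ Binomial(14, 1/6).
Adding the binomial terms for j = 9 through 14 with p = 1/6 yields 769969/8707129344.

769969/8707129344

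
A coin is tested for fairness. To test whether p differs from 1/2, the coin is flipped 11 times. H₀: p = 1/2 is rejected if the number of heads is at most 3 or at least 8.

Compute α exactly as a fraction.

Under H₀, S ~ Binomial(11, 1/2); α is the probability of landing in either tail, P(S ≤ 3) + P(S ≥ 8).
By symmetry, α = 2·P(S ≤ 3) = 2·(1 + 11 + 55 + 165)/2048 = 464/2048 = 29/128.

29/128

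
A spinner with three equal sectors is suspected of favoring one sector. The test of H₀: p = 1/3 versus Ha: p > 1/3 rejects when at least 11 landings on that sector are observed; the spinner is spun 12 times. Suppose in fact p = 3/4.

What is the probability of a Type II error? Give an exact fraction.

β = P(fail to reject H₀ | Ha true) = P(X ≤ 10 | p = 3/4), X ~ Binomial(12, 3/4).
Adding the binomial probabilities P(X=0)+…+P(X=10) at p = 3/4 gives 14120011/16777216.

14120011/16777216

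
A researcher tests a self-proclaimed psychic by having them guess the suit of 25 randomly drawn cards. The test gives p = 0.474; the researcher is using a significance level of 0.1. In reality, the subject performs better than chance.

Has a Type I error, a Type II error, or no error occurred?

The conventional null hypothesis is that the subject is guessing at random (p = 1/4).
Since p = 0.474 ≥ α = 0.1, H₀ is not rejected.
H₀ is false (actually the subject performs better than chance).
Failing to reject a false H₀ is a Type II error.

Type II error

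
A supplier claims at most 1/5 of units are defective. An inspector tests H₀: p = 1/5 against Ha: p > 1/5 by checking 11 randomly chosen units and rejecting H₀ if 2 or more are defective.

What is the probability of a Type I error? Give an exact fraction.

6619897/9765625

Under H₀, X ~ Binomial(11, 1/5); the Type I error rate is P(X ≥ 2).
Computing the lower-tail complement: 1 − 3145728/9765625 = 6619897/9765625.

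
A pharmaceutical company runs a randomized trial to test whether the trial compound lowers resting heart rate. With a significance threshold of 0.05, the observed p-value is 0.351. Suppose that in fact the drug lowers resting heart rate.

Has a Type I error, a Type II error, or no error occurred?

The conventional null hypothesis is that the drug has no effect on resting heart rate.
Since p = 0.351 ≥ α = 0.05, H₀ is not rejected.
H₀ is false (actually the drug lowers resting heart rate).
Failing to reject a false H₀ is a Type II error.

Type II error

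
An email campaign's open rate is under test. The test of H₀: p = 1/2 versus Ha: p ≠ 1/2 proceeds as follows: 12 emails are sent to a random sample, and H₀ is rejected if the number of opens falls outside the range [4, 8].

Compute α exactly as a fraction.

Under H₀, S ~ Binomial(12, 1/2); α is the probability of landing in either tail, P(S ≤ 3) + P(S ≥ 9).
The two tails are symmetric, so α = 2·(1 + 12 + 66 + 220)/2^12 = 598/4096 = 299/2048.

299/2048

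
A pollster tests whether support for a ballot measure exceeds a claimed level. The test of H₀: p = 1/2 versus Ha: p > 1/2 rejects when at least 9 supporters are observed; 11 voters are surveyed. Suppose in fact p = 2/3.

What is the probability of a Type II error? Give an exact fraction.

1675/2187

Under the alternative p = 2/3, S ~ Binomial(11, 2/3); β is the probability the test does not reject, P(S < 9).
Summing C(11,j)·(2/3)^j·(1/3)^{11-j} for j = 0..8 gives 1675/2187.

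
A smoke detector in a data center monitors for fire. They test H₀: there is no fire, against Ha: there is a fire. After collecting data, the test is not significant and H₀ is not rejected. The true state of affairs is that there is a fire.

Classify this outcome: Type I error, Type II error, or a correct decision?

Type II error

H₀ was not rejected, but H₀ is actually false.
Failing to reject a false null hypothesis is a Type II error (false negative).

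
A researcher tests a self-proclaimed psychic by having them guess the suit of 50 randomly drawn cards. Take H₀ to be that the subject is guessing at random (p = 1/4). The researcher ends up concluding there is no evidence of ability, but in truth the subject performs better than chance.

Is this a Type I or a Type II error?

'Concluding there is no evidence of ability' corresponds to failing to reject H₀.
H₀ was not rejected but H₀ is false — a Type II error (false negative).

Type II error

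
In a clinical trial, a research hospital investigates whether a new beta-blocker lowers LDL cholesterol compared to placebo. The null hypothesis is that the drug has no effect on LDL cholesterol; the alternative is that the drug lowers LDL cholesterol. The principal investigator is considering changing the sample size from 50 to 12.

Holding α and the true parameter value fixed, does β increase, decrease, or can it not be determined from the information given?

With less data the test statistic is noisier; under Ha, more outcomes land inside the acceptance region.

It increases.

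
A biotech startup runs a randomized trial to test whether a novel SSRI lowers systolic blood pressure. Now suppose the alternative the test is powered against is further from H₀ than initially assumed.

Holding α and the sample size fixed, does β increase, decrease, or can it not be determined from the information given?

It decreases.

A bigger departure from H₀ is easier for the test to detect, so it fails to reject less often.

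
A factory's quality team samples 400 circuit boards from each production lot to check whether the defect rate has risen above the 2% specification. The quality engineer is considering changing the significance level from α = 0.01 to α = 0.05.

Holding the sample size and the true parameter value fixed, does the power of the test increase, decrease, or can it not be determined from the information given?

With a larger α the critical value moves toward the center, so more of the Ha sampling distribution lies in the rejection region.
Since power = 1 − β and β decreases, power increases.

It increases.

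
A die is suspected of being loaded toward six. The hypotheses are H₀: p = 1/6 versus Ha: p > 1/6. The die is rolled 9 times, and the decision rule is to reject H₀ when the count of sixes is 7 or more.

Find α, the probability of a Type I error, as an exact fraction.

α = P(reject H₀ | H₀ true) = P(X ≥ 7 | p = 1/6), with X ~ Binomial(9, 1/6).
P(X ≥ 7) = Σ_{j=7}^{9} C(9,j)·(1/6)^j·(5/6)^{9-j} = 473/5038848.

473/5038848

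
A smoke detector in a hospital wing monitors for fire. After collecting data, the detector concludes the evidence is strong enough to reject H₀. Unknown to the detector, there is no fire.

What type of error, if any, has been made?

The conventional null hypothesis here is that there is no fire.
H₀ was rejected, but H₀ is actually true.
Rejecting a true null hypothesis is a Type I error (false positive).

Type I error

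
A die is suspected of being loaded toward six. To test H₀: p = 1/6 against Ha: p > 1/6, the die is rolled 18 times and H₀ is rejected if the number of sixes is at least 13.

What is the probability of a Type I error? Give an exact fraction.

3599177/12694994583552

α = P(reject H₀ | H₀ true) = P(Y ≥ 13 | p = 1/6), with Y ~ Binomial(18, 1/6).
Summing C(18,j)(1/6)^j(5/6)^{18−j} for j = 13,…,18 gives 3599177/12694994583552.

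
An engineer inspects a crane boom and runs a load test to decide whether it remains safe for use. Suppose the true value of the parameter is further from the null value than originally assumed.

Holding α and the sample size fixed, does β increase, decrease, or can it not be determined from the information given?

It decreases.

The further the true parameter sits from the null value, the more of the Ha sampling distribution falls in the rejection region.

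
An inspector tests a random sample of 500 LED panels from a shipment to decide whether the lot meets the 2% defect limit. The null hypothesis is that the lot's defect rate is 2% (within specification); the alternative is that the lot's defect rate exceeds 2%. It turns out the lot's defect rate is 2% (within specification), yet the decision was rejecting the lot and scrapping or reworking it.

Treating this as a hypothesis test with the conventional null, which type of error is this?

Type I error

'Rejecting the lot and scrapping or reworking it' corresponds to rejecting H₀.
H₀ was rejected but H₀ is true — a Type I error (false positive).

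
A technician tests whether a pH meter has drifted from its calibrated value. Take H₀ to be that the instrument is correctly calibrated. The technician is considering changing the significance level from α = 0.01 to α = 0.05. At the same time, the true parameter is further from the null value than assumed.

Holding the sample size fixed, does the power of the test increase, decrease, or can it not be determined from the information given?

It increases.

Relaxing α lowers the evidence threshold; under Ha, outcomes that previously fell short now trigger rejection. A bigger departure from H₀ is easier for the test to detect, so it fails to reject less often. Both changes push β in the same direction.
Since power = 1 − β and β decreases, power increases.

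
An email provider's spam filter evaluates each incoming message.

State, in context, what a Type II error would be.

With the conventional null hypothesis that the message is legitimate (not spam):
A Type II error is failing to reject H₀ when H₀ is false.
Here that means delivering the message to the inbox when actually the message is spam.

A Type II error would mean concluding that the message is legitimate (not spam) (or at least failing to establish that the message is spam) when in fact the message is spam.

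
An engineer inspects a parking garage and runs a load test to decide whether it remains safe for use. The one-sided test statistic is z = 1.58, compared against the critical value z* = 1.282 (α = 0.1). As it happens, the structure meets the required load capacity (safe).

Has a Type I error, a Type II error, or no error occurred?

The conventional null hypothesis is that the structure meets the required load capacity (safe).
Since z = 1.58 > z* = 1.282, H₀ is rejected.
H₀ is true (actually the structure meets the required load capacity (safe)).
Rejecting a true H₀ is a Type I error.

Type I error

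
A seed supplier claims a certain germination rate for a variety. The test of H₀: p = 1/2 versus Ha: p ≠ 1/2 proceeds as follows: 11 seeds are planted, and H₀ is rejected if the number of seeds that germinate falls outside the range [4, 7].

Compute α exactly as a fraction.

Under H₀, X ~ Binomial(11, 1/2); α is the probability of landing in either tail, P(X ≤ 3) + P(X ≥ 8).
Each tail has probability (1 + 11 + 55 + 165)/2048; doubling gives α = 464/2048 = 29/128.

29/128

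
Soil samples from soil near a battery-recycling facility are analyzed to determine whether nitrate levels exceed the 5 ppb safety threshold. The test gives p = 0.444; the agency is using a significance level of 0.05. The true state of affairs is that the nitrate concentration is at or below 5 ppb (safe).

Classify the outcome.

No error (correct decision).

The conventional null hypothesis is that the nitrate concentration is at or below 5 ppb (safe).
Since p = 0.444 ≥ α = 0.05, H₀ is not rejected.
H₀ is true (actually the nitrate concentration is at or below 5 ppb (safe)).
The decision matches the true state — no error.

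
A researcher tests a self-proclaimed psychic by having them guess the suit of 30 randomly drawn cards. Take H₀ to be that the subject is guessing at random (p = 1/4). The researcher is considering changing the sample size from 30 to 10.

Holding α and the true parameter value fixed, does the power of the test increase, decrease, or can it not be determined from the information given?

It decreases.

Reducing n widens both sampling distributions, so the test has less ability to distinguish Ha from H₀.
Since power = 1 − β and β increases, power decreases.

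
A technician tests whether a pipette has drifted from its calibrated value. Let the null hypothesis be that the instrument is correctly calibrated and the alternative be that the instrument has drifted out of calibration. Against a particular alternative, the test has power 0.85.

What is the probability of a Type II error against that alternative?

0.15

Power = 1 − β, so β = 1 − 0.85 = 0.15.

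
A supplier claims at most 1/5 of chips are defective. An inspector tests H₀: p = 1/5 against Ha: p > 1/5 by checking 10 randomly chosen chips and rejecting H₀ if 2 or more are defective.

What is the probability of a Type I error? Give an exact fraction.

6095609/9765625

The significance level is the probability, assuming p = 1/5, of seeing 2 or more defectives in 10 draws.
Computing the lower-tail complement: 1 − 3670016/9765625 = 6095609/9765625.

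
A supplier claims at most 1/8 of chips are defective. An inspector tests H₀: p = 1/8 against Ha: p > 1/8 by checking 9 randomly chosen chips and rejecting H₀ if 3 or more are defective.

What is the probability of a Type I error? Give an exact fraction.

3083341/33554432

The significance level is the probability, assuming p = 1/8, of seeing 3 or more defectives in 9 draws.
α = 1 − P(X ≤ 2) = 1 − 30471091/33554432 = 3083341/33554432.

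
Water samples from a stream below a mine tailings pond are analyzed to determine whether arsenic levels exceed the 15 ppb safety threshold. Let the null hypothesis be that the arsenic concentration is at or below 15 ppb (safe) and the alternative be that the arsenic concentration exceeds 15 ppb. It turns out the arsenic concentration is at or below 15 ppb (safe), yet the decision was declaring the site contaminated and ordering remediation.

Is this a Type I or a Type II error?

Type I error

'Declaring the site contaminated and ordering remediation' corresponds to rejecting H₀.
H₀ was rejected but H₀ is true — a Type I error (false positive).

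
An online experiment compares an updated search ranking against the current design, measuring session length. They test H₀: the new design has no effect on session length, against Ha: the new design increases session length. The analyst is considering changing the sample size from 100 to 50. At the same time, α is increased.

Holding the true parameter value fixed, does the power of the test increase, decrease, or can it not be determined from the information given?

The first change alone would make β increase; the second alone would make β decrease. Which effect dominates depends on the magnitudes, which are not given.
Since power = 1 − β, the effect on power is likewise indeterminate.

Cannot be determined from the information given.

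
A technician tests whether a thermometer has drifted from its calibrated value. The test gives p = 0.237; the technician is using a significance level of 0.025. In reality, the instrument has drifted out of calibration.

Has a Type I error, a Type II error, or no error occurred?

Type II error

The conventional null hypothesis is that the instrument is correctly calibrated.
Since p = 0.237 ≥ α = 0.025, H₀ is not rejected.
H₀ is false (actually the instrument has drifted out of calibration).
Failing to reject a false H₀ is a Type II error.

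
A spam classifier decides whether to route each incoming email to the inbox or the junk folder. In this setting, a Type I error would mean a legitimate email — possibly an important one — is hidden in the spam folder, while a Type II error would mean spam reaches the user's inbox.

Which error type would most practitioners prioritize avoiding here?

The Type I consequence (a legitimate email — possibly an important one — is hidden in the spam folder) is more severe than the Type II consequence (spam reaches the user's inbox).

Type I error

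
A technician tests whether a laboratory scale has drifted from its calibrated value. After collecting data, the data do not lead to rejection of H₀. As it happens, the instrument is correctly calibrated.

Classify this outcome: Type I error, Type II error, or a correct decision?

The conventional null hypothesis here is that the instrument is correctly calibrated.
The test retained a true H₀ — the decision matches the true state.

No error (correct decision).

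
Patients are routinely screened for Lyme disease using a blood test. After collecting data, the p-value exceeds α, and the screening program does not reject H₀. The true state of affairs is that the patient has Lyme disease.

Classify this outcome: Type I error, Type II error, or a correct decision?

Type II error

The conventional null hypothesis here is that the patient does not have Lyme disease.
H₀ was not rejected, but H₀ is actually false.
Failing to reject a false null hypothesis is a Type II error (false negative).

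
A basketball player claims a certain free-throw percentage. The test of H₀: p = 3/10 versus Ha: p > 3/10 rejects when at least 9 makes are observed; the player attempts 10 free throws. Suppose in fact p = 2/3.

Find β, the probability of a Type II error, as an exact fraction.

A Type II error is failing to reject when Ha holds: with p = 2/3, β = P(X ≤ 8).
Equivalently, β = 1 − P(X ≥ 9) = 17635/19683.

17635/19683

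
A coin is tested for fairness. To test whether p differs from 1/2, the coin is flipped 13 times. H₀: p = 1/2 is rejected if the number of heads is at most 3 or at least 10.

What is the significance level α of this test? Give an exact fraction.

189/2048

The significance level is the null-hypothesis probability of the rejection region {≤3} ∪ {≥10}.
The two tails are symmetric, so α = 2·(1 + 13 + 78 + 286)/2^13 = 756/8192 = 189/2048.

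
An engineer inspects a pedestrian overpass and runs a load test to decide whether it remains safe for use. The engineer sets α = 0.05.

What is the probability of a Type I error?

0.05

The significance level α is, by definition, the probability of a Type I error — P(reject H₀ | H₀ true).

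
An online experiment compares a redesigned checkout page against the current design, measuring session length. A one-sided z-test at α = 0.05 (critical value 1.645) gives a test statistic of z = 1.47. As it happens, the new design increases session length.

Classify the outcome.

Type II error

The conventional null hypothesis is that the new design has no effect on session length.
Since z = 1.47 ≤ z* = 1.645, H₀ is not rejected.
H₀ is false (actually the new design increases session length).
Failing to reject a false H₀ is a Type II error.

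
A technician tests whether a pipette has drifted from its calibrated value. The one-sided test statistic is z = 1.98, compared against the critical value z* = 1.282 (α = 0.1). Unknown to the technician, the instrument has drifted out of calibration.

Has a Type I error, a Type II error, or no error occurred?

The conventional null hypothesis is that the instrument is correctly calibrated.
Since z = 1.98 > z* = 1.282, H₀ is rejected.
H₀ is false (actually the instrument has drifted out of calibration).
The decision matches the true state — no error.

No error — this is a correct decision.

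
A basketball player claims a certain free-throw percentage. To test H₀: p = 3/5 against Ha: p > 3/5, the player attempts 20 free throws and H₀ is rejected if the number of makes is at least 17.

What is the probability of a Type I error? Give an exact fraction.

1522175101281/95367431640625

The Type I error probability is α = P(K ≥ 17) computed under H₀, where K ~ Binomial(20, 3/5).
Adding the binomial terms for j = 17 through 20 with p = 3/5 yields 1522175101281/95367431640625.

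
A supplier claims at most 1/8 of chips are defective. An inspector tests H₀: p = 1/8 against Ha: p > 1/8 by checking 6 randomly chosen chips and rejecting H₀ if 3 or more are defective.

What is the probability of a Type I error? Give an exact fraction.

Under H₀, Y ~ Binomial(6, 1/8); the Type I error rate is P(Y ≥ 3).
α = 1 − P(Y ≤ 2) = 1 − 127253/131072 = 3819/131072.

3819/131072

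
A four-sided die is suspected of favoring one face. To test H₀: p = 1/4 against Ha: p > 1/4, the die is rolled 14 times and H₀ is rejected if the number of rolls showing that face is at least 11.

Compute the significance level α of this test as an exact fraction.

5345/134217728

Under H₀, Y ~ Binomial(14, 1/4), and α = P(Y ≥ 11).
Adding the binomial terms for j = 11 through 14 with p = 1/4 yields 5345/134217728.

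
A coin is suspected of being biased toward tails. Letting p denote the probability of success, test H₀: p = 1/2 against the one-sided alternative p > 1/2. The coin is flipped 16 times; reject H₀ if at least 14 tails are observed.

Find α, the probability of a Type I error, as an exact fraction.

137/65536

The Type I error probability is α = P(Y ≥ 14) computed under H₀, where Y ~ Binomial(16, 1/2).
P(Y ≥ 14) = [C(16,14) + C(16,15) + C(16,16)] / 2^16 = (120 + 16 + 1) / 65536 = 137/65536.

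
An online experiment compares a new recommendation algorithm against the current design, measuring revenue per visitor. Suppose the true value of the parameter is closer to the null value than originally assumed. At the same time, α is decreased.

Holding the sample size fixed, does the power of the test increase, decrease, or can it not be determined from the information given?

When the true parameter is near the null value, the test has a harder time distinguishing Ha from H₀. Lowering α raises the bar for rejection; under Ha, the test now fails to reject on outcomes it previously would have rejected. Both changes push β in the same direction.
Since power = 1 − β and β increases, power decreases.

It decreases.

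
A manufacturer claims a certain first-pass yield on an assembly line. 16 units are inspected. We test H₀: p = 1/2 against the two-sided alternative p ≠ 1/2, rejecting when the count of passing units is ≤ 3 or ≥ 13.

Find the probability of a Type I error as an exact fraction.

The significance level is the null-hypothesis probability of the rejection region {≤3} ∪ {≥13}.
Each tail has probability (1 + 16 + 120 + 560)/65536; doubling gives α = 1394/65536 = 697/32768.

697/32768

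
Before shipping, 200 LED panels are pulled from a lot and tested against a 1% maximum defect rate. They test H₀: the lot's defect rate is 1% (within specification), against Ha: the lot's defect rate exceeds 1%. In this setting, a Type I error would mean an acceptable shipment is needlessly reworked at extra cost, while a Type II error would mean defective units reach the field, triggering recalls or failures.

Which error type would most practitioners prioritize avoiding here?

Type II error

The Type II consequence (defective units reach the field, triggering recalls or failures) is more severe than the Type I consequence (an acceptable shipment is needlessly reworked at extra cost).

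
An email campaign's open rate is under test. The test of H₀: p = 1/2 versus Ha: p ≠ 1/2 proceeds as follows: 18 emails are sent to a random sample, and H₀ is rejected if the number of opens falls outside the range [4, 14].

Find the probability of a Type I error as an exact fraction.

247/32768

α = P(K ≤ 3 or K ≥ 15 | p = 1/2), K ~ Binomial(18, 1/2).
Each tail has probability (1 + 18 + 153 + 816)/262144; doubling gives α = 1976/262144 = 247/32768.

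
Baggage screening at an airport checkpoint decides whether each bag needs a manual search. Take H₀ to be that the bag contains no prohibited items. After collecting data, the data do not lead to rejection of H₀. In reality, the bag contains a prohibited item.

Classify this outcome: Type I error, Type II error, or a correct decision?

H₀ was not rejected, but H₀ is actually false.
Failing to reject a false null hypothesis is a Type II error (false negative).

Type II error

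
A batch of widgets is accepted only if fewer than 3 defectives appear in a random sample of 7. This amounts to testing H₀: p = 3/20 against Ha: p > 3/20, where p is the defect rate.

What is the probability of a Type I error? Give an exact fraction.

18883881/256000000

Under H₀, Y ~ Binomial(7, 3/20); the Type I error rate is P(Y ≥ 3).
Via the complement, α = 1 − Σ_{j=0}^{2} C(7,j)(3/20)^j(17/20)^{7-j} = 18883881/256000000.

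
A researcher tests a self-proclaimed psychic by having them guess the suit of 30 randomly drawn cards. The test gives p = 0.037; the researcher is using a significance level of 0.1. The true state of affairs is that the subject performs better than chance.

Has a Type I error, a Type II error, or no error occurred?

Neither — the decision is correct.

The conventional null hypothesis is that the subject is guessing at random (p = 1/4).
Since p = 0.037 < α = 0.1, H₀ is rejected.
H₀ is false (actually the subject performs better than chance).
The decision matches the true state — no error.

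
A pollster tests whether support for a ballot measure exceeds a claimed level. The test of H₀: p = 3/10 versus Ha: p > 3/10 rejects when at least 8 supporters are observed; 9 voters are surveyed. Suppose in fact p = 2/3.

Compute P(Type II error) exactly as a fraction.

16867/19683

A Type II error is failing to reject when Ha holds: with p = 2/3, β = P(Y ≤ 7).
Summing C(9,j)·(2/3)^j·(1/3)^{9-j} for j = 0..7 gives 16867/19683.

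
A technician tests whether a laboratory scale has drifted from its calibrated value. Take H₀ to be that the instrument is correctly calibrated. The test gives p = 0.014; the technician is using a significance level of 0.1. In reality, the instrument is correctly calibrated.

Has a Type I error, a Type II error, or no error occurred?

Type I error

Since p = 0.014 < α = 0.1, H₀ is rejected.
H₀ is true (actually the instrument is correctly calibrated).
Rejecting a true H₀ is a Type I error.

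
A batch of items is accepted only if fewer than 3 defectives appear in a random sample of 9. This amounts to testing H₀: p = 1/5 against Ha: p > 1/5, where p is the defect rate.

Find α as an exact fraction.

The significance level is the probability, assuming p = 1/5, of seeing 3 or more defectives in 9 draws.
α = 1 − P(S ≤ 2) = 1 − 1441792/1953125 = 511333/1953125.

511333/1953125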